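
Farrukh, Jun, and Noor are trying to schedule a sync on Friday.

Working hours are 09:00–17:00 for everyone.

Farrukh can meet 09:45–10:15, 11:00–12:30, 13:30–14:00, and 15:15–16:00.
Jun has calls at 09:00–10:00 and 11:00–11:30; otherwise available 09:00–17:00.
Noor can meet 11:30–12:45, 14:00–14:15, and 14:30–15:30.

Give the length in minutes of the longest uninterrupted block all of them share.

Jun free within 09:00–17:00: 10:00–11:00, 11:30–17:00.
Farrukh ∩ Jun: 10:00–10:15, 11:30–12:30, 13:30–14:00, 15:15–16:00.
Farrukh ∩ Jun ∩ Noor: 11:30–12:30, 15:15–15:30.
Common window lengths: 60, 15 min; longest is 60.

60 minutes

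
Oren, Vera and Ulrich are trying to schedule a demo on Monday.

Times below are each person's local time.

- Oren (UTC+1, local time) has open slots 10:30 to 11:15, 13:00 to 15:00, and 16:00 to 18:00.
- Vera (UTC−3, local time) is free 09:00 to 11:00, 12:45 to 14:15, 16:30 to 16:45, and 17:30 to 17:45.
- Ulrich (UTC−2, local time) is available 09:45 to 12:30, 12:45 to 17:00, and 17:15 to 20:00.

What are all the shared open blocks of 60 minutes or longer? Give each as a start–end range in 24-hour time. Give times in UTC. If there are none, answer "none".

Oren → UTC: 09:30–10:15, 12:00–14:00, 15:00–17:00.
Vera → UTC: 12:00–14:00, 15:45–17:15, 19:30–19:45, 20:30–20:45.
Ulrich → UTC: 11:45–14:30, 14:45–19:00, 19:15–22:00.
Oren ∩ Vera: 12:00–14:00, 15:45–17:00.
Oren ∩ Vera ∩ Ulrich: 12:00–14:00, 15:45–17:00.
Windows ≥ 60 min: 12:00–14:00, 15:45–17:00.

12:00–14:00, 15:45–17:00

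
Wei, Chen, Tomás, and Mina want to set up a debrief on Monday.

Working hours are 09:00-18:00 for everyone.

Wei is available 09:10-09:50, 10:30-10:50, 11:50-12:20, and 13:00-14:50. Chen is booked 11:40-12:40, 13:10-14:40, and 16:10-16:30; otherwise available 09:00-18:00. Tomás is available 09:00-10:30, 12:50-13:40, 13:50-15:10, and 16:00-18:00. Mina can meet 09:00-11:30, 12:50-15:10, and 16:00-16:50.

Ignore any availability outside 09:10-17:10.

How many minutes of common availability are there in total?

60 minutes

Chen free within 09:00–18:00: 09:00–11:40, 12:40–13:10, 14:40–16:10, 16:30–18:00.
Wei ∩ Chen: 09:10–09:50, 10:30–10:50, 13:00–13:10, 14:40–14:50.
Wei ∩ Chen ∩ Tomás: 09:10–09:50, 13:00–13:10, 14:40–14:50.
Wei ∩ Chen ∩ Tomás ∩ Mina: 09:10–09:50, 13:00–13:10, 14:40–14:50.
Restricted to 09:10–17:10: 09:10–09:50, 13:00–13:10, 14:40–14:50.
Total common minutes: 40 + 10 + 10 = 60.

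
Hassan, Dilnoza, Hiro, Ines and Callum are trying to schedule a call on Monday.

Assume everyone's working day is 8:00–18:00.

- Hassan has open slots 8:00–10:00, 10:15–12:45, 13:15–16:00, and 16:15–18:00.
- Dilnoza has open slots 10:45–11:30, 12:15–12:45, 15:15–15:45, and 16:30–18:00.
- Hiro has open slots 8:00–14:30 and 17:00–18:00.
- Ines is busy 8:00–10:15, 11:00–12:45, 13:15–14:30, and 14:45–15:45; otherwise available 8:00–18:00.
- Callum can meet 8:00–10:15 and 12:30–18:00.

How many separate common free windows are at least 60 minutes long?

Ines free within 08:00–18:00: 10:15–11:00, 12:45–13:15, 14:30–14:45, 15:45–18:00.
Hassan ∩ Dilnoza: 10:45–11:30, 12:15–12:45, 15:15–15:45, 16:30–18:00.
Hassan ∩ Dilnoza ∩ Hiro: 10:45–11:30, 12:15–12:45, 17:00–18:00.
Hassan ∩ Dilnoza ∩ Hiro ∩ Ines: 10:45–11:00, 17:00–18:00.
Hassan ∩ Dilnoza ∩ Hiro ∩ Ines ∩ Callum: 17:00–18:00.
Windows ≥ 60 min: 17:00–18:00.
That's 1 window.

1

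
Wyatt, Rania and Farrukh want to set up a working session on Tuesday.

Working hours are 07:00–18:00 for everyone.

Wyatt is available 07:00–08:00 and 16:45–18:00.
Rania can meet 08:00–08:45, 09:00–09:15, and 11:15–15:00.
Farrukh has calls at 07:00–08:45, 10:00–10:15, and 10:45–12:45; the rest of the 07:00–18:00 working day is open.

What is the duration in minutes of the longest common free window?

Farrukh free within 07:00–18:00: 08:45–10:00, 10:15–10:45, 12:45–18:00.
Wyatt ∩ Rania: (none).
Wyatt ∩ Rania ∩ Farrukh: (none).
No common window.

0 minutes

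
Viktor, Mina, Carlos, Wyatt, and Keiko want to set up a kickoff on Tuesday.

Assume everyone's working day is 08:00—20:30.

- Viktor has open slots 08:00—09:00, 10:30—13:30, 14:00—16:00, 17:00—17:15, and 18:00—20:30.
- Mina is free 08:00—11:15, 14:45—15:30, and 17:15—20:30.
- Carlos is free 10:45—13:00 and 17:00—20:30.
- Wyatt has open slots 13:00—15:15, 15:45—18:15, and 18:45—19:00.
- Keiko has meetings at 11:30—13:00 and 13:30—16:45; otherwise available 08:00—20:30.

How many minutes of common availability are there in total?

30 minutes

Keiko free within 08:00–20:30: 08:00–11:30, 13:00–13:30, 16:45–20:30.
Viktor ∩ Mina: 08:00–09:00, 10:30–11:15, 14:45–15:30, 18:00–20:30.
Viktor ∩ Mina ∩ Carlos: 10:45–11:15, 18:00–20:30.
Viktor ∩ Mina ∩ Carlos ∩ Wyatt: 18:00–18:15, 18:45–19:00.
Viktor ∩ Mina ∩ Carlos ∩ Wyatt ∩ Keiko: 18:00–18:15, 18:45–19:00.
Total common minutes: 15 + 15 = 30.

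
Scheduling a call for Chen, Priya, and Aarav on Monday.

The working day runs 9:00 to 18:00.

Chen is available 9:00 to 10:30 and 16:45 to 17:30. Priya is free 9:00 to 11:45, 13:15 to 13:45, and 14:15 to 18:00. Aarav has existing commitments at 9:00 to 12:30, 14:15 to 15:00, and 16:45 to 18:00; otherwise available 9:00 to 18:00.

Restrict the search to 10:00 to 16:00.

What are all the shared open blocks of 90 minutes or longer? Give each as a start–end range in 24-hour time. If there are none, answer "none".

none

Aarav free within 09:00–18:00: 12:30–14:15, 15:00–16:45.
Chen ∩ Priya: 09:00–10:30, 16:45–17:30.
Chen ∩ Priya ∩ Aarav: (none).
Restricted to 10:00–16:00: (none).
Windows ≥ 90 min: (none).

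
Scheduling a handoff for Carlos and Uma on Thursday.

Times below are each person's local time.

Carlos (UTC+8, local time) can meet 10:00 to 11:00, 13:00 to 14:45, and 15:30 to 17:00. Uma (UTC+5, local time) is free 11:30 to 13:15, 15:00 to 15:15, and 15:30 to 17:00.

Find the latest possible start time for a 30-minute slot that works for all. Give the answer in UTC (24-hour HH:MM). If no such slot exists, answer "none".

Carlos → UTC: 02:00–03:00, 05:00–06:45, 07:30–09:00.
Uma → UTC: 06:30–08:15, 10:00–10:15, 10:30–12:00.
Carlos ∩ Uma: 06:30–06:45, 07:30–08:15.
Windows ≥ 30 min: 07:30–08:15.
Latest start in the last window 07:30–08:15 is 08:15 − 30 min = 07:45.

07:45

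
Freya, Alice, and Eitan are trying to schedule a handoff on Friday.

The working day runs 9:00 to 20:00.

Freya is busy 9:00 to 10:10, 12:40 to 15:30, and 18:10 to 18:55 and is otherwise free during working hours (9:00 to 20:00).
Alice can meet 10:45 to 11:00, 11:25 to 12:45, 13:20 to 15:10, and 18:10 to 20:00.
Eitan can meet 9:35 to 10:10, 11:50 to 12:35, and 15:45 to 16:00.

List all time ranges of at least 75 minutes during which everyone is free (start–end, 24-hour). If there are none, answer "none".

Freya free within 09:00–20:00: 10:10–12:40, 15:30–18:10, 18:55–20:00.
Freya ∩ Alice: 10:45–11:00, 11:25–12:40, 18:55–20:00.
Freya ∩ Alice ∩ Eitan: 11:50–12:35.
Windows ≥ 75 min: (none).

none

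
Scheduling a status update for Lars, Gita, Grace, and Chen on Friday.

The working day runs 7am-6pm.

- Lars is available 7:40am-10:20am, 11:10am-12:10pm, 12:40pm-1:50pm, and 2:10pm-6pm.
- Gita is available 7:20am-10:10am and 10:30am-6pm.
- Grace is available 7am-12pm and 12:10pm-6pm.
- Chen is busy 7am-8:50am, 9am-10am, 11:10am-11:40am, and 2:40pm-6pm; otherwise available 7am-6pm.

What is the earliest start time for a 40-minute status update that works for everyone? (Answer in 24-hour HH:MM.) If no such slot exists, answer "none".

Chen free within 07:00–18:00: 08:50–09:00, 10:00–11:10, 11:40–14:40.
Lars ∩ Gita: 07:40–10:10, 11:10–12:10, 12:40–13:50, 14:10–18:00.
Lars ∩ Gita ∩ Grace: 07:40–10:10, 11:10–12:00, 12:40–13:50, 14:10–18:00.
Lars ∩ Gita ∩ Grace ∩ Chen: 08:50–09:00, 10:00–10:10, 11:40–12:00, 12:40–13:50, 14:10–14:40.
Windows ≥ 40 min: 12:40–13:50.
Earliest such window starts at 12:40.

12:40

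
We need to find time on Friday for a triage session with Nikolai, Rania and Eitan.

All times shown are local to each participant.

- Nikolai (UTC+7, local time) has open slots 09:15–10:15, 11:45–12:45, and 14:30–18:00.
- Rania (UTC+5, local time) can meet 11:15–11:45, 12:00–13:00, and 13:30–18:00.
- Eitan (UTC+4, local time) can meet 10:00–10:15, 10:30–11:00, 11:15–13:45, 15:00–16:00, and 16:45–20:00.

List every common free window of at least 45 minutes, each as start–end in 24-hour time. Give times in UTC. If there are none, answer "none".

Nikolai → UTC: 02:15–03:15, 04:45–05:45, 07:30–11:00.
Rania → UTC: 06:15–06:45, 07:00–08:00, 08:30–13:00.
Eitan → UTC: 06:00–06:15, 06:30–07:00, 07:15–09:45, 11:00–12:00, 12:45–16:00.
Nikolai ∩ Rania: 07:30–08:00, 08:30–11:00.
Nikolai ∩ Rania ∩ Eitan: 07:30–08:00, 08:30–09:45.
Windows ≥ 45 min: 08:30–09:45.

08:30–09:45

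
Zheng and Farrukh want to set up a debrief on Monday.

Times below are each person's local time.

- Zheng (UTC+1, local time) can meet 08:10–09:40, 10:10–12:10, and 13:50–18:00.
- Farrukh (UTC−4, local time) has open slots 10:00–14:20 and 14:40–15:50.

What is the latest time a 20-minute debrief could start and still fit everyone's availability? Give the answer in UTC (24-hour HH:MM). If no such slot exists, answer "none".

Zheng → UTC: 07:10–08:40, 09:10–11:10, 12:50–17:00.
Farrukh → UTC: 14:00–18:20, 18:40–19:50.
Zheng ∩ Farrukh: 14:00–17:00.
Windows ≥ 20 min: 14:00–17:00.
Latest start in the last window 14:00–17:00 is 17:00 − 20 min = 16:40.

16:40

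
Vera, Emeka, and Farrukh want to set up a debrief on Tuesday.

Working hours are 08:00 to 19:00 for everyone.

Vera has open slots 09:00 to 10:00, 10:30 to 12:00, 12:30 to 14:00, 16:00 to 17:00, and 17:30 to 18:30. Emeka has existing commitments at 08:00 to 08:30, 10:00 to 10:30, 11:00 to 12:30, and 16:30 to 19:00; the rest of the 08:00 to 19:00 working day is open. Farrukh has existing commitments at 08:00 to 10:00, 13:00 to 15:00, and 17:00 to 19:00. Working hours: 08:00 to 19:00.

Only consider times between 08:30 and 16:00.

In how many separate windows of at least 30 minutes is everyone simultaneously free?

2

Emeka free within 08:00–19:00: 08:30–10:00, 10:30–11:00, 12:30–16:30.
Farrukh free within 08:00–19:00: 10:00–13:00, 15:00–17:00.
Vera ∩ Emeka: 09:00–10:00, 10:30–11:00, 12:30–14:00, 16:00–16:30.
Vera ∩ Emeka ∩ Farrukh: 10:30–11:00, 12:30–13:00, 16:00–16:30.
Restricted to 08:30–16:00: 10:30–11:00, 12:30–13:00.
Windows ≥ 30 min: 10:30–11:00, 12:30–13:00.
That's 2 windows.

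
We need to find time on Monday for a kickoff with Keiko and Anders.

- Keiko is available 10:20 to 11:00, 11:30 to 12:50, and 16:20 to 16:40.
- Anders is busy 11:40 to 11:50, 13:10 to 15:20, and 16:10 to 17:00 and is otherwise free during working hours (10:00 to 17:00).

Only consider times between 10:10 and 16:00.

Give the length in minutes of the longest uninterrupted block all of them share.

Anders free within 10:00–17:00: 10:00–11:40, 11:50–13:10, 15:20–16:10.
Keiko ∩ Anders: 10:20–11:00, 11:30–11:40, 11:50–12:50.
Restricted to 10:10–16:00: 10:20–11:00, 11:30–11:40, 11:50–12:50.
Common window lengths: 40, 10, 60 min; longest is 60.

60 minutes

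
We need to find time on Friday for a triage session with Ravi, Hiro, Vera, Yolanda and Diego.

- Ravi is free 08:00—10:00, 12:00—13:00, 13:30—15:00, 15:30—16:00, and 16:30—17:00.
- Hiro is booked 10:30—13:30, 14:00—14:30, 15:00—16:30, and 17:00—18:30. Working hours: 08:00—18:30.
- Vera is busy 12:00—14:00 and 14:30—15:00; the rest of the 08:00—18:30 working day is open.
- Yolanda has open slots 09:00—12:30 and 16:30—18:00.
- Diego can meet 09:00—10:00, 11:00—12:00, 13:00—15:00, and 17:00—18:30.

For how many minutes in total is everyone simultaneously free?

60 minutes

Hiro free within 08:00–18:30: 08:00–10:30, 13:30–14:00, 14:30–15:00, 16:30–17:00.
Vera free within 08:00–18:30: 08:00–12:00, 14:00–14:30, 15:00–18:30.
Ravi ∩ Hiro: 08:00–10:00, 13:30–14:00, 14:30–15:00, 16:30–17:00.
Ravi ∩ Hiro ∩ Vera: 08:00–10:00, 16:30–17:00.
Ravi ∩ Hiro ∩ Vera ∩ Yolanda: 09:00–10:00, 16:30–17:00.
Ravi ∩ Hiro ∩ Vera ∩ Yolanda ∩ Diego: 09:00–10:00.
Total common minutes: 60.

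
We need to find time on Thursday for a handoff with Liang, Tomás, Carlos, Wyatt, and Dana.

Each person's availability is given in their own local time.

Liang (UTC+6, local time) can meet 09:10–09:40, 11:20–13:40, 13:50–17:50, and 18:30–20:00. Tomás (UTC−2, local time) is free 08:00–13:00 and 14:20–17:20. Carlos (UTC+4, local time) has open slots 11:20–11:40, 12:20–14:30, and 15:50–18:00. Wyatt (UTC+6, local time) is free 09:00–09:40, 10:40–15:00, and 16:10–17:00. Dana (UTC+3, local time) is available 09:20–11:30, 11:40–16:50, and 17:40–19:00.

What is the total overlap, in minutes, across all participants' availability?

20 minutes

Liang → UTC: 03:10–03:40, 05:20–07:40, 07:50–11:50, 12:30–14:00.
Tomás → UTC: 10:00–15:00, 16:20–19:20.
Carlos → UTC: 07:20–07:40, 08:20–10:30, 11:50–14:00.
Wyatt → UTC: 03:00–03:40, 04:40–09:00, 10:10–11:00.
Dana → UTC: 06:20–08:30, 08:40–13:50, 14:40–16:00.
Liang ∩ Tomás: 10:00–11:50, 12:30–14:00.
Liang ∩ Tomás ∩ Carlos: 10:00–10:30, 12:30–14:00.
Liang ∩ Tomás ∩ Carlos ∩ Wyatt: 10:10–10:30.
Liang ∩ Tomás ∩ Carlos ∩ Wyatt ∩ Dana: 10:10–10:30.
Total common minutes: 20.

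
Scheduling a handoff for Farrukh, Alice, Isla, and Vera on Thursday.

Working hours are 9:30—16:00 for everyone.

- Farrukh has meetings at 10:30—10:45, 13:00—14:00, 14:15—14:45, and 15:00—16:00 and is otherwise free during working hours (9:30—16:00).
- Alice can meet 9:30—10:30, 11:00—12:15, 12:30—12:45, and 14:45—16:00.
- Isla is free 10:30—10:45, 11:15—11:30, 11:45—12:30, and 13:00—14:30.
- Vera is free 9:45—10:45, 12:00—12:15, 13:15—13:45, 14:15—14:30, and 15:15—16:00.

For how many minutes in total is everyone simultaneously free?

15 minutes

Farrukh free within 09:30–16:00: 09:30–10:30, 10:45–13:00, 14:00–14:15, 14:45–15:00.
Farrukh ∩ Alice: 09:30–10:30, 11:00–12:15, 12:30–12:45, 14:45–15:00.
Farrukh ∩ Alice ∩ Isla: 11:15–11:30, 11:45–12:15.
Farrukh ∩ Alice ∩ Isla ∩ Vera: 12:00–12:15.
Total common minutes: 15.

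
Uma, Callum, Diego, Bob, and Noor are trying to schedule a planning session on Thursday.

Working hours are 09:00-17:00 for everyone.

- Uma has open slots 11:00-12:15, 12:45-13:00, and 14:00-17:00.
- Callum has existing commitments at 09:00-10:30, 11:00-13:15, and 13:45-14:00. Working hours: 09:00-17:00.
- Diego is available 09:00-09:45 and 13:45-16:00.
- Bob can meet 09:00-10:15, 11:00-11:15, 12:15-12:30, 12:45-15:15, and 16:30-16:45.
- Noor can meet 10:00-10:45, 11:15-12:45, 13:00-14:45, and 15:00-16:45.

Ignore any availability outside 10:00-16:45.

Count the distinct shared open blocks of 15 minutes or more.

Callum free within 09:00–17:00: 10:30–11:00, 13:15–13:45, 14:00–17:00.
Uma ∩ Callum: 14:00–17:00.
Uma ∩ Callum ∩ Diego: 14:00–16:00.
Uma ∩ Callum ∩ Diego ∩ Bob: 14:00–15:15.
Uma ∩ Callum ∩ Diego ∩ Bob ∩ Noor: 14:00–14:45, 15:00–15:15.
Restricted to 10:00–16:45: 14:00–14:45, 15:00–15:15.
Windows ≥ 15 min: 14:00–14:45, 15:00–15:15.
That's 2 windows.

2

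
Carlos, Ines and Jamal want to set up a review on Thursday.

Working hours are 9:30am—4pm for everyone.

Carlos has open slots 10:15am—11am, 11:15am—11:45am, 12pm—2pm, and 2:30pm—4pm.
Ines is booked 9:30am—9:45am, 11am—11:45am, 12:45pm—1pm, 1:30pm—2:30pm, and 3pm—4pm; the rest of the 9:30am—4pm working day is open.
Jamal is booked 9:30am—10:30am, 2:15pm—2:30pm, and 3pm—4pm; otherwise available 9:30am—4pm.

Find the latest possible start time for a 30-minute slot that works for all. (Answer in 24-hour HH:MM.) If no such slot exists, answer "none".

Ines free within 09:30–16:00: 09:45–11:00, 11:45–12:45, 13:00–13:30, 14:30–15:00.
Jamal free within 09:30–16:00: 10:30–14:15, 14:30–15:00.
Carlos ∩ Ines: 10:15–11:00, 12:00–12:45, 13:00–13:30, 14:30–15:00.
Carlos ∩ Ines ∩ Jamal: 10:30–11:00, 12:00–12:45, 13:00–13:30, 14:30–15:00.
Windows ≥ 30 min: 10:30–11:00, 12:00–12:45, 13:00–13:30, 14:30–15:00.
Latest start in the last window 14:30–15:00 is 15:00 − 30 min = 14:30.

14:30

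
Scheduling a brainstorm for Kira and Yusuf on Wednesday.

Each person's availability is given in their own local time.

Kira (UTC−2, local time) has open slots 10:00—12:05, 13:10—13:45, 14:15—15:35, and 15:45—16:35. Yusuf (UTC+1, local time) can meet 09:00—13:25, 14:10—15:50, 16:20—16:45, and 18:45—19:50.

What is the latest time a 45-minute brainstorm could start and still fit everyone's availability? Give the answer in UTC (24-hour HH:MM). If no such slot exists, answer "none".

Kira → UTC: 12:00–14:05, 15:10–15:45, 16:15–17:35, 17:45–18:35.
Yusuf → UTC: 08:00–12:25, 13:10–14:50, 15:20–15:45, 17:45–18:50.
Kira ∩ Yusuf: 12:00–12:25, 13:10–14:05, 15:20–15:45, 17:45–18:35.
Windows ≥ 45 min: 13:10–14:05, 17:45–18:35.
Latest start in the last window 17:45–18:35 is 18:35 − 45 min = 17:50.

17:50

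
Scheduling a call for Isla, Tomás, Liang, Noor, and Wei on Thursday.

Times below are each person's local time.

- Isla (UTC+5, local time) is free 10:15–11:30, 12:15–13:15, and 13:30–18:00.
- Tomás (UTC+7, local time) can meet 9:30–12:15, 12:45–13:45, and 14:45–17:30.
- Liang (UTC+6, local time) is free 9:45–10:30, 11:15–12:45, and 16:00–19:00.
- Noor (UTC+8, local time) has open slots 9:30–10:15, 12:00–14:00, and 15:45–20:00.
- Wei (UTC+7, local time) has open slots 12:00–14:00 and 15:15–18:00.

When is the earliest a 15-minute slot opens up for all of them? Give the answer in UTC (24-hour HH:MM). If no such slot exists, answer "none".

05:45

Isla → UTC: 05:15–06:30, 07:15–08:15, 08:30–13:00.
Tomás → UTC: 02:30–05:15, 05:45–06:45, 07:45–10:30.
Liang → UTC: 03:45–04:30, 05:15–06:45, 10:00–13:00.
Noor → UTC: 01:30–02:15, 04:00–06:00, 07:45–12:00.
Wei → UTC: 05:00–07:00, 08:15–11:00.
Isla ∩ Tomás: 05:45–06:30, 07:45–08:15, 08:30–10:30.
Isla ∩ Tomás ∩ Liang: 05:45–06:30, 10:00–10:30.
Isla ∩ Tomás ∩ Liang ∩ Noor: 05:45–06:00, 10:00–10:30.
Isla ∩ Tomás ∩ Liang ∩ Noor ∩ Wei: 05:45–06:00, 10:00–10:30.
Windows ≥ 15 min: 05:45–06:00, 10:00–10:30.
Earliest such window starts at 05:45.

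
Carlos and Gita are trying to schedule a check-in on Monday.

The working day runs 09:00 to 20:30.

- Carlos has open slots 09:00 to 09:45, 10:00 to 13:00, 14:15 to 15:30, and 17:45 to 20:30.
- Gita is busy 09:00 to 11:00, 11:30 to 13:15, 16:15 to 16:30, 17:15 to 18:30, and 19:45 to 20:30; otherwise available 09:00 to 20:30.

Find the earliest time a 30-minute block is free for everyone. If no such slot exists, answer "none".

Gita free within 09:00–20:30: 11:00–11:30, 13:15–16:15, 16:30–17:15, 18:30–19:45.
Carlos ∩ Gita: 11:00–11:30, 14:15–15:30, 18:30–19:45.
Windows ≥ 30 min: 11:00–11:30, 14:15–15:30, 18:30–19:45.
Earliest such window starts at 11:00.

11:00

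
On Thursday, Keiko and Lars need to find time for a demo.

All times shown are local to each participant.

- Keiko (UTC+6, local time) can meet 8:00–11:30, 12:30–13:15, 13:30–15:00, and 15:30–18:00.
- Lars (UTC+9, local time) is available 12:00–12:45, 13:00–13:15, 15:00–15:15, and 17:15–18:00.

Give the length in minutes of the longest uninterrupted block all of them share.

Keiko → UTC: 02:00–05:30, 06:30–07:15, 07:30–09:00, 09:30–12:00.
Lars → UTC: 03:00–03:45, 04:00–04:15, 06:00–06:15, 08:15–09:00.
Keiko ∩ Lars: 03:00–03:45, 04:00–04:15, 08:15–09:00.
Common window lengths: 45, 15, 45 min; longest is 45.

45 minutes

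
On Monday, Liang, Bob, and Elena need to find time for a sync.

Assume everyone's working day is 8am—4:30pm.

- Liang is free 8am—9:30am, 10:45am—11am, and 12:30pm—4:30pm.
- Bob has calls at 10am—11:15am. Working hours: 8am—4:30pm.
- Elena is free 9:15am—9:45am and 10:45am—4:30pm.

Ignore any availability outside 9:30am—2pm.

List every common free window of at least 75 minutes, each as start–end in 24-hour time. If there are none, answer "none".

Bob free within 08:00–16:30: 08:00–10:00, 11:15–16:30.
Liang ∩ Bob: 08:00–09:30, 12:30–16:30.
Liang ∩ Bob ∩ Elena: 09:15–09:30, 12:30–16:30.
Restricted to 09:30–14:00: 12:30–14:00.
Windows ≥ 75 min: 12:30–14:00.

12:30–14:00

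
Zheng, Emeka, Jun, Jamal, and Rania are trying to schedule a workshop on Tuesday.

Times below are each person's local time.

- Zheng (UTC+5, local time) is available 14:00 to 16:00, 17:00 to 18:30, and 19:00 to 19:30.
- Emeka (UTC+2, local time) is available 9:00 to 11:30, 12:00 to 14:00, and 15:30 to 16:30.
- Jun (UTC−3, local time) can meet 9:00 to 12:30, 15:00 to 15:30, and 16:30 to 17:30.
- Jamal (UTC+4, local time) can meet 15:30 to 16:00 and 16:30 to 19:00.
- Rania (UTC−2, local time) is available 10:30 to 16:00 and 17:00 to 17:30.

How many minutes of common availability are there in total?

30 minutes

Zheng → UTC: 09:00–11:00, 12:00–13:30, 14:00–14:30.
Emeka → UTC: 07:00–09:30, 10:00–12:00, 13:30–14:30.
Jun → UTC: 12:00–15:30, 18:00–18:30, 19:30–20:30.
Jamal → UTC: 11:30–12:00, 12:30–15:00.
Rania → UTC: 12:30–18:00, 19:00–19:30.
Zheng ∩ Emeka: 09:00–09:30, 10:00–11:00, 14:00–14:30.
Zheng ∩ Emeka ∩ Jun: 14:00–14:30.
Zheng ∩ Emeka ∩ Jun ∩ Jamal: 14:00–14:30.
Zheng ∩ Emeka ∩ Jun ∩ Jamal ∩ Rania: 14:00–14:30.
Total common minutes: 30.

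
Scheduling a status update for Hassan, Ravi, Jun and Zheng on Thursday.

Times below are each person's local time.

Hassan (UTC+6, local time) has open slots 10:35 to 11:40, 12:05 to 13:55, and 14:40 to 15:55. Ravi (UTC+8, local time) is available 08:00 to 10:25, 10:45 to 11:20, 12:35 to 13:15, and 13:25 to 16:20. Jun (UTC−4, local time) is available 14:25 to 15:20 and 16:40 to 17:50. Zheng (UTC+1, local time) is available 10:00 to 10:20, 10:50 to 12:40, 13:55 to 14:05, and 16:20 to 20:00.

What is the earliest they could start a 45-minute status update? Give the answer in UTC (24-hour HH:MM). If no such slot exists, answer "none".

none

Hassan → UTC: 04:35–05:40, 06:05–07:55, 08:40–09:55.
Ravi → UTC: 00:00–02:25, 02:45–03:20, 04:35–05:15, 05:25–08:20.
Jun → UTC: 18:25–19:20, 20:40–21:50.
Zheng → UTC: 09:00–09:20, 09:50–11:40, 12:55–13:05, 15:20–19:00.
Hassan ∩ Ravi: 04:35–05:15, 05:25–05:40, 06:05–07:55.
Hassan ∩ Ravi ∩ Jun: (none).
Hassan ∩ Ravi ∩ Jun ∩ Zheng: (none).
Windows ≥ 45 min: (none).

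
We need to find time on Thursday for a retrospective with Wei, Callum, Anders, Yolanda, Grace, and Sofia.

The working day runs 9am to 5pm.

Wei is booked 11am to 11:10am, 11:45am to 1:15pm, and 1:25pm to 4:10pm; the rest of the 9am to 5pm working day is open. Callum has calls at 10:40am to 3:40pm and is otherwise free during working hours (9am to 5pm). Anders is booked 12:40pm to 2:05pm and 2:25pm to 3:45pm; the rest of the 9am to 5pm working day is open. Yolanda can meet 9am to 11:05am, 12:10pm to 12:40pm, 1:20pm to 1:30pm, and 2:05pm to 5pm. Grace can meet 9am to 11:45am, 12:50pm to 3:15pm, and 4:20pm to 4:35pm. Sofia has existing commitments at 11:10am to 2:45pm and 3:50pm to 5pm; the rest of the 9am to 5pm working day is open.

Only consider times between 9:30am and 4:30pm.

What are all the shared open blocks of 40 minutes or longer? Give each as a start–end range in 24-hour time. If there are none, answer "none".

09:30–10:40

Wei free within 09:00–17:00: 09:00–11:00, 11:10–11:45, 13:15–13:25, 16:10–17:00.
Callum free within 09:00–17:00: 09:00–10:40, 15:40–17:00.
Anders free within 09:00–17:00: 09:00–12:40, 14:05–14:25, 15:45–17:00.
Sofia free within 09:00–17:00: 09:00–11:10, 14:45–15:50.
Wei ∩ Callum: 09:00–10:40, 16:10–17:00.
Wei ∩ Callum ∩ Anders: 09:00–10:40, 16:10–17:00.
Wei ∩ Callum ∩ Anders ∩ Yolanda: 09:00–10:40, 16:10–17:00.
Wei ∩ Callum ∩ Anders ∩ Yolanda ∩ Grace: 09:00–10:40, 16:20–16:35.
Wei ∩ Callum ∩ Anders ∩ Yolanda ∩ Grace ∩ Sofia: 09:00–10:40.
Restricted to 09:30–16:30: 09:30–10:40.
Windows ≥ 40 min: 09:30–10:40.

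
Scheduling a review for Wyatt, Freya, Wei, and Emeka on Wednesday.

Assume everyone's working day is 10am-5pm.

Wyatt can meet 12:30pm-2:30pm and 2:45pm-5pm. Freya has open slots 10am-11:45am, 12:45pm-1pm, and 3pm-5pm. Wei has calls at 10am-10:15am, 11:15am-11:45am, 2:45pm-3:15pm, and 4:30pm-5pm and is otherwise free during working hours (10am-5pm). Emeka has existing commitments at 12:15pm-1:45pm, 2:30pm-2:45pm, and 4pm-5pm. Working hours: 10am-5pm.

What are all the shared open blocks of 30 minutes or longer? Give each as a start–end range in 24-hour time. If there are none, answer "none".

15:15–16:00

Wei free within 10:00–17:00: 10:15–11:15, 11:45–14:45, 15:15–16:30.
Emeka free within 10:00–17:00: 10:00–12:15, 13:45–14:30, 14:45–16:00.
Wyatt ∩ Freya: 12:45–13:00, 15:00–17:00.
Wyatt ∩ Freya ∩ Wei: 12:45–13:00, 15:15–16:30.
Wyatt ∩ Freya ∩ Wei ∩ Emeka: 15:15–16:00.
Windows ≥ 30 min: 15:15–16:00.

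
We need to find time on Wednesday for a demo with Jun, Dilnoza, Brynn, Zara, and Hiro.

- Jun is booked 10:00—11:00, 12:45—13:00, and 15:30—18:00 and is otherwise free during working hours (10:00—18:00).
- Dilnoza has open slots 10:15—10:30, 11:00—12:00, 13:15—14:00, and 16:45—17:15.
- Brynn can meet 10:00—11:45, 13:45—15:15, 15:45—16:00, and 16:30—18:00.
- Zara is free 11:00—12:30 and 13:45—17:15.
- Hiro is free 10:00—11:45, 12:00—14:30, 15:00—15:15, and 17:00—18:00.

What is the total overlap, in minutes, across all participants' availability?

60 minutes

Jun free within 10:00–18:00: 11:00–12:45, 13:00–15:30.
Jun ∩ Dilnoza: 11:00–12:00, 13:15–14:00.
Jun ∩ Dilnoza ∩ Brynn: 11:00–11:45, 13:45–14:00.
Jun ∩ Dilnoza ∩ Brynn ∩ Zara: 11:00–11:45, 13:45–14:00.
Jun ∩ Dilnoza ∩ Brynn ∩ Zara ∩ Hiro: 11:00–11:45, 13:45–14:00.
Total common minutes: 45 + 15 = 60.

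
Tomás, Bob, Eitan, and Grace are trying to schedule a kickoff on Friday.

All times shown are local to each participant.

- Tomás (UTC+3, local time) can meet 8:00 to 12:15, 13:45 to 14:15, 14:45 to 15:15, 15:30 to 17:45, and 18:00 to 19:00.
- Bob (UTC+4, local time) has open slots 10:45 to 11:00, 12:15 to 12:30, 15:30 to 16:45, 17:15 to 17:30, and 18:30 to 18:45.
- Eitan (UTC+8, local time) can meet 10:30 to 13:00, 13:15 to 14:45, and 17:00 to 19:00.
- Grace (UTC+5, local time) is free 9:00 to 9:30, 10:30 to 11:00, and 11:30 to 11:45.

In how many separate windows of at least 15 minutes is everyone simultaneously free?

0

Tomás → UTC: 05:00–09:15, 10:45–11:15, 11:45–12:15, 12:30–14:45, 15:00–16:00.
Bob → UTC: 06:45–07:00, 08:15–08:30, 11:30–12:45, 13:15–13:30, 14:30–14:45.
Eitan → UTC: 02:30–05:00, 05:15–06:45, 09:00–11:00.
Grace → UTC: 04:00–04:30, 05:30–06:00, 06:30–06:45.
Tomás ∩ Bob: 06:45–07:00, 08:15–08:30, 11:45–12:15, 12:30–12:45, 13:15–13:30, 14:30–14:45.
Tomás ∩ Bob ∩ Eitan: (none).
Tomás ∩ Bob ∩ Eitan ∩ Grace: (none).
Windows ≥ 15 min: (none).
That's 0 windows.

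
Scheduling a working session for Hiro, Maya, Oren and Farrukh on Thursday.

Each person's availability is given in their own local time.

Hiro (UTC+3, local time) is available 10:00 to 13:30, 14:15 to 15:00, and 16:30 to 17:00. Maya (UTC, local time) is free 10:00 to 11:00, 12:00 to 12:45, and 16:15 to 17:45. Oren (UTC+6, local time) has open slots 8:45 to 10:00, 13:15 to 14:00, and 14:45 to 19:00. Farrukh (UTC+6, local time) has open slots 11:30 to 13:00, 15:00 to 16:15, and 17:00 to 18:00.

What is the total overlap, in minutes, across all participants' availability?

Hiro → UTC: 07:00–10:30, 11:15–12:00, 13:30–14:00.
Maya → UTC: 10:00–11:00, 12:00–12:45, 16:15–17:45.
Oren → UTC: 02:45–04:00, 07:15–08:00, 08:45–13:00.
Farrukh → UTC: 05:30–07:00, 09:00–10:15, 11:00–12:00.
Hiro ∩ Maya: 10:00–10:30.
Hiro ∩ Maya ∩ Oren: 10:00–10:30.
Hiro ∩ Maya ∩ Oren ∩ Farrukh: 10:00–10:15.
Total common minutes: 15.

15 minutes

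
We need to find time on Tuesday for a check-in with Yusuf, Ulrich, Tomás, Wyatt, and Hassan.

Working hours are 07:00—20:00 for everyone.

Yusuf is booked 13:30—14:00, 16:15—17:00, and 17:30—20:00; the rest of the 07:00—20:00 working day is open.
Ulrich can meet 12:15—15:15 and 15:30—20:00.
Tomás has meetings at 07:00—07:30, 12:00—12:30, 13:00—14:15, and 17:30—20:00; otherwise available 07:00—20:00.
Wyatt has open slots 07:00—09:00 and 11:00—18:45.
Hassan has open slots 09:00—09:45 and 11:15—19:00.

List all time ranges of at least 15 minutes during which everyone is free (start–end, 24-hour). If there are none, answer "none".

12:30–13:00, 14:15–15:15, 15:30–16:15, 17:00–17:30

Yusuf free within 07:00–20:00: 07:00–13:30, 14:00–16:15, 17:00–17:30.
Tomás free within 07:00–20:00: 07:30–12:00, 12:30–13:00, 14:15–17:30.
Yusuf ∩ Ulrich: 12:15–13:30, 14:00–15:15, 15:30–16:15, 17:00–17:30.
Yusuf ∩ Ulrich ∩ Tomás: 12:30–13:00, 14:15–15:15, 15:30–16:15, 17:00–17:30.
Yusuf ∩ Ulrich ∩ Tomás ∩ Wyatt: 12:30–13:00, 14:15–15:15, 15:30–16:15, 17:00–17:30.
Yusuf ∩ Ulrich ∩ Tomás ∩ Wyatt ∩ Hassan: 12:30–13:00, 14:15–15:15, 15:30–16:15, 17:00–17:30.
Windows ≥ 15 min: 12:30–13:00, 14:15–15:15, 15:30–16:15, 17:00–17:30.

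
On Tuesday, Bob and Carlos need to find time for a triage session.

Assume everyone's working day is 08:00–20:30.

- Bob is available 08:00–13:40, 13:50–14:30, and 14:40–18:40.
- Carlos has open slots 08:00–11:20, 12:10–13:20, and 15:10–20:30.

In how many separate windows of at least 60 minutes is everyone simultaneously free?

3

Bob ∩ Carlos: 08:00–11:20, 12:10–13:20, 15:10–18:40.
Windows ≥ 60 min: 08:00–11:20, 12:10–13:20, 15:10–18:40.
That's 3 windows.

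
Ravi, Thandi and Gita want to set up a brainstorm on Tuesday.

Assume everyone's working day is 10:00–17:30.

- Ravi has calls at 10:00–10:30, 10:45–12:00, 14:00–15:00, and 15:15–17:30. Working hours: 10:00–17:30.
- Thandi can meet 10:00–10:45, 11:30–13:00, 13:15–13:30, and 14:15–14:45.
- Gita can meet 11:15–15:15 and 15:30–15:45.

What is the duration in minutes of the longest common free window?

60 minutes

Ravi free within 10:00–17:30: 10:30–10:45, 12:00–14:00, 15:00–15:15.
Ravi ∩ Thandi: 10:30–10:45, 12:00–13:00, 13:15–13:30.
Ravi ∩ Thandi ∩ Gita: 12:00–13:00, 13:15–13:30.
Common window lengths: 60, 15 min; longest is 60.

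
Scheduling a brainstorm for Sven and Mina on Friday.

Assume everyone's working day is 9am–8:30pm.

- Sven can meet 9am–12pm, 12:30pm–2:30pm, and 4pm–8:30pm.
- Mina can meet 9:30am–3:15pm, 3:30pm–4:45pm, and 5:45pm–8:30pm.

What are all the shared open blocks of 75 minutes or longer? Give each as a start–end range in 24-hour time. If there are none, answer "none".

Sven ∩ Mina: 09:30–12:00, 12:30–14:30, 16:00–16:45, 17:45–20:30.
Windows ≥ 75 min: 09:30–12:00, 12:30–14:30, 17:45–20:30.

09:30–12:00, 12:30–14:30, 17:45–20:30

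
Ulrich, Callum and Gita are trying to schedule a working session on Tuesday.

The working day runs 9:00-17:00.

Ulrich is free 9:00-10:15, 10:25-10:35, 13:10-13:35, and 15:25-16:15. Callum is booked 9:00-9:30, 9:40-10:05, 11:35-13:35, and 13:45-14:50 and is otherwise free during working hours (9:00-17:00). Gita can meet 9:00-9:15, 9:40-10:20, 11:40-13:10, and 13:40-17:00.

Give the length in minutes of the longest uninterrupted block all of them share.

Callum free within 09:00–17:00: 09:30–09:40, 10:05–11:35, 13:35–13:45, 14:50–17:00.
Ulrich ∩ Callum: 09:30–09:40, 10:05–10:15, 10:25–10:35, 15:25–16:15.
Ulrich ∩ Callum ∩ Gita: 10:05–10:15, 15:25–16:15.
Common window lengths: 10, 50 min; longest is 50.

50 minutes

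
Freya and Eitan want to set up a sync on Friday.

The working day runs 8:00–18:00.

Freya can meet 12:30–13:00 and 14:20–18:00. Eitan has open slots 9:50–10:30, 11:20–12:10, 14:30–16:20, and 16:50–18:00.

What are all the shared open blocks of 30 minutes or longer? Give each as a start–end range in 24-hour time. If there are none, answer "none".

14:30–16:20, 16:50–18:00

Freya ∩ Eitan: 14:30–16:20, 16:50–18:00.
Windows ≥ 30 min: 14:30–16:20, 16:50–18:00.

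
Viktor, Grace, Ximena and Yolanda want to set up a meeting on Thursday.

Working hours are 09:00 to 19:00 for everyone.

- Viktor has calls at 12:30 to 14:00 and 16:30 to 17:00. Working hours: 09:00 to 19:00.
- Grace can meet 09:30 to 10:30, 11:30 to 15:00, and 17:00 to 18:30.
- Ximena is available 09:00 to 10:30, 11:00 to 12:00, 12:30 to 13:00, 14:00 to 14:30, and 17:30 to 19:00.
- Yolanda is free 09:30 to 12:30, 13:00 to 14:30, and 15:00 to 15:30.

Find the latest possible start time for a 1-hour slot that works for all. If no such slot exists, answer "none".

Viktor free within 09:00–19:00: 09:00–12:30, 14:00–16:30, 17:00–19:00.
Viktor ∩ Grace: 09:30–10:30, 11:30–12:30, 14:00–15:00, 17:00–18:30.
Viktor ∩ Grace ∩ Ximena: 09:30–10:30, 11:30–12:00, 14:00–14:30, 17:30–18:30.
Viktor ∩ Grace ∩ Ximena ∩ Yolanda: 09:30–10:30, 11:30–12:00, 14:00–14:30.
Windows ≥ 60 min: 09:30–10:30.
Latest start in the last window 09:30–10:30 is 10:30 − 60 min = 09:30.

09:30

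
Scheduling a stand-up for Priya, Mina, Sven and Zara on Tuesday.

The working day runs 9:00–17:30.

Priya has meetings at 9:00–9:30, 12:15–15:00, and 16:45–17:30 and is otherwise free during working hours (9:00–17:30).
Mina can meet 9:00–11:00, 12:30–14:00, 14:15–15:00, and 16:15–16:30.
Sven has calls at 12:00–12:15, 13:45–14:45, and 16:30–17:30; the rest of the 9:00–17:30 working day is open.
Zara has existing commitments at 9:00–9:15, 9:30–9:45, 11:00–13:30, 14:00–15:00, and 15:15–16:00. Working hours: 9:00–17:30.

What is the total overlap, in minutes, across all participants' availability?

90 minutes

Priya free within 09:00–17:30: 09:30–12:15, 15:00–16:45.
Sven free within 09:00–17:30: 09:00–12:00, 12:15–13:45, 14:45–16:30.
Zara free within 09:00–17:30: 09:15–09:30, 09:45–11:00, 13:30–14:00, 15:00–15:15, 16:00–17:30.
Priya ∩ Mina: 09:30–11:00, 16:15–16:30.
Priya ∩ Mina ∩ Sven: 09:30–11:00, 16:15–16:30.
Priya ∩ Mina ∩ Sven ∩ Zara: 09:45–11:00, 16:15–16:30.
Total common minutes: 75 + 15 = 90.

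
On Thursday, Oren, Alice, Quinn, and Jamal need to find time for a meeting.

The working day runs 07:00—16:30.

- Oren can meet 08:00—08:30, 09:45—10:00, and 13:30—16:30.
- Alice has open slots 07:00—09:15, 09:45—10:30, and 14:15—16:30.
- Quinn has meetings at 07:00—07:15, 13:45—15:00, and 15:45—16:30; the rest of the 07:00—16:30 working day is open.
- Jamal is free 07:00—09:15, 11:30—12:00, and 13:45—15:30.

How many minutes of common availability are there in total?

Quinn free within 07:00–16:30: 07:15–13:45, 15:00–15:45.
Oren ∩ Alice: 08:00–08:30, 09:45–10:00, 14:15–16:30.
Oren ∩ Alice ∩ Quinn: 08:00–08:30, 09:45–10:00, 15:00–15:45.
Oren ∩ Alice ∩ Quinn ∩ Jamal: 08:00–08:30, 15:00–15:30.
Total common minutes: 30 + 30 = 60.

60 minutes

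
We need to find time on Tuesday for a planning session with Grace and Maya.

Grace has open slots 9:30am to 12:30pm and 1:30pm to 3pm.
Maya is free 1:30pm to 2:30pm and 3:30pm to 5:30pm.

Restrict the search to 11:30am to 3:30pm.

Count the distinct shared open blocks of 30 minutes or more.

Grace ∩ Maya: 13:30–14:30.
Restricted to 11:30–15:30: 13:30–14:30.
Windows ≥ 30 min: 13:30–14:30.
That's 1 window.

1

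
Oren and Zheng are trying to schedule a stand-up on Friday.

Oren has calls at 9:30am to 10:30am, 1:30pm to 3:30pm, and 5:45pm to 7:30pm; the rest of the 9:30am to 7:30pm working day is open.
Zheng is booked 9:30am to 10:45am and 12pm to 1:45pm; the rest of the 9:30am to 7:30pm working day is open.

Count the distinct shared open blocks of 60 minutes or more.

Oren free within 09:30–19:30: 10:30–13:30, 15:30–17:45.
Zheng free within 09:30–19:30: 10:45–12:00, 13:45–19:30.
Oren ∩ Zheng: 10:45–12:00, 15:30–17:45.
Windows ≥ 60 min: 10:45–12:00, 15:30–17:45.
That's 2 windows.

2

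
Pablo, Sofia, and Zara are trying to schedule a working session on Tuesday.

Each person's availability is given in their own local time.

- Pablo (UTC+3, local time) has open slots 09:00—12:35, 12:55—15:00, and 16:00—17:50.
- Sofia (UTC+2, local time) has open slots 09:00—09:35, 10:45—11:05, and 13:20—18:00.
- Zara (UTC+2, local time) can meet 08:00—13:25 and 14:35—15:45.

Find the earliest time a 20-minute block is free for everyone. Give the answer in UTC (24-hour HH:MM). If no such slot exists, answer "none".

Pablo → UTC: 06:00–09:35, 09:55–12:00, 13:00–14:50.
Sofia → UTC: 07:00–07:35, 08:45–09:05, 11:20–16:00.
Zara → UTC: 06:00–11:25, 12:35–13:45.
Pablo ∩ Sofia: 07:00–07:35, 08:45–09:05, 11:20–12:00, 13:00–14:50.
Pablo ∩ Sofia ∩ Zara: 07:00–07:35, 08:45–09:05, 11:20–11:25, 13:00–13:45.
Windows ≥ 20 min: 07:00–07:35, 08:45–09:05, 13:00–13:45.
Earliest such window starts at 07:00.

07:00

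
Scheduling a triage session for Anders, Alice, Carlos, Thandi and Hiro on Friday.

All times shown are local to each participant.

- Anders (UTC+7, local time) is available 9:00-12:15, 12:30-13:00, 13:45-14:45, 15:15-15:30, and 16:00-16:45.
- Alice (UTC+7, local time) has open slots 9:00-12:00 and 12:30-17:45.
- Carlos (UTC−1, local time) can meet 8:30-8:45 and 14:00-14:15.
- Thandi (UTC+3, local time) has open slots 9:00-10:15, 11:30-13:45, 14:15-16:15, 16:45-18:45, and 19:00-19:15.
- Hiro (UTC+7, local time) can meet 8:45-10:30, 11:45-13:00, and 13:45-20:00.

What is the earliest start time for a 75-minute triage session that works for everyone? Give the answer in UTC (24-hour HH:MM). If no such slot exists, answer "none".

Anders → UTC: 02:00–05:15, 05:30–06:00, 06:45–07:45, 08:15–08:30, 09:00–09:45.
Alice → UTC: 02:00–05:00, 05:30–10:45.
Carlos → UTC: 09:30–09:45, 15:00–15:15.
Thandi → UTC: 06:00–07:15, 08:30–10:45, 11:15–13:15, 13:45–15:45, 16:00–16:15.
Hiro → UTC: 01:45–03:30, 04:45–06:00, 06:45–13:00.
Anders ∩ Alice: 02:00–05:00, 05:30–06:00, 06:45–07:45, 08:15–08:30, 09:00–09:45.
Anders ∩ Alice ∩ Carlos: 09:30–09:45.
Anders ∩ Alice ∩ Carlos ∩ Thandi: 09:30–09:45.
Anders ∩ Alice ∩ Carlos ∩ Thandi ∩ Hiro: 09:30–09:45.
Windows ≥ 75 min: (none).

none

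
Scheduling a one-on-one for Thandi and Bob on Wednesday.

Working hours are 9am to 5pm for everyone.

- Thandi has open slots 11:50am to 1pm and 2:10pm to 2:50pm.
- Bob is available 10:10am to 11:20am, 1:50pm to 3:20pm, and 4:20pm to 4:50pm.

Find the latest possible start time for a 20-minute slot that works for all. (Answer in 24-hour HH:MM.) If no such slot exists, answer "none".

14:30

Thandi ∩ Bob: 14:10–14:50.
Windows ≥ 20 min: 14:10–14:50.
Latest start in the last window 14:10–14:50 is 14:50 − 20 min = 14:30.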